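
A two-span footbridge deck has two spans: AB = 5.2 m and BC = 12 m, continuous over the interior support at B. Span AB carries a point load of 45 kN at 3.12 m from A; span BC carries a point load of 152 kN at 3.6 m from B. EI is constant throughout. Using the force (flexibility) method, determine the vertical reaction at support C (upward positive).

R_C = 25.54 kN

Release continuity at B by inserting a hinge; the redundant is the internal moment M_B. The primary structure is two simply-supported spans AB and BC.
End slopes at the hinge B, treating each span as simply supported:
  span AB: point load 45 at a = 3.12: Pab(L + a)/(6LEI) = 77.88/EI
  span BC: point load 152 at a = 3.6: Pab(L + b)/(6LEI) = 1302/EI
  relative rotation θ_0 = (77.88 + 1302)/EI = 1380/EI
A unit hogging moment at B produces rotation L₁/(3EI) + L₂/(3EI) = 5.733/EI.
Compatibility: M_B·(L₁+L₂)/(3EI) = θ_0, giving M_B = 240.7 kN·m (hogging).
Span BC, ΣM about C: R_B^{BC}·12 = 1277 + 240.7, so R_B^{BC} = 126.5 kN and R_C = 152 − 126.5 = 25.54 kN.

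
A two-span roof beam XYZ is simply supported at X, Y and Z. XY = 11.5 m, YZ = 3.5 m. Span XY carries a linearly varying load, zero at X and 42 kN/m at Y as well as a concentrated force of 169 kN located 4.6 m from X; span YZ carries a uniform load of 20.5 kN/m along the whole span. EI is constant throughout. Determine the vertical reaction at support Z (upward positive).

R_Z = -118.9 kN

Release continuity at Y by inserting a hinge; the redundant is the internal moment M_Y. The primary structure is two simply-supported spans XY and YZ.
Discontinuity in slope at Y on the released structure — sum the simple-span end rotations:
  span XY: triangular load, peak 42: w₀L³/(45EI) = 1419/EI
  span XY: point load 169 at a = 4.6: Pab(L + a)/(6LEI) = 1252/EI
  span YZ: UDL 20.5: wL³/(24EI) = 36.62/EI
  relative rotation θ_0 = (2671 + 36.62)/EI = 2708/EI
A unit hogging moment at Y produces rotation L₁/(3EI) + L₂/(3EI) = 5/EI.
Slope continuity at Y: θ_0 = M_Y·5/EI, so M_Y = 2708/5 = 541.5 kN·m (hogging).
Span YZ, ΣM about Z: R_Y^{YZ}·3.5 = 125.6 + 541.5, so R_Y^{YZ} = 190.6 kN and R_Z = 71.75 − 190.6 = -118.9 kN.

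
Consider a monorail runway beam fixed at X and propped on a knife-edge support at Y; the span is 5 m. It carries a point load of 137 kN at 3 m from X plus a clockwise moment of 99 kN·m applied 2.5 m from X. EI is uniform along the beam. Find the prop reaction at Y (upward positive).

Release the roller at Y. Primary structure: cantilever fixed at X.
Free-end deflection of the primary structure under the applied loading (downward +):
  point load 137 at a = 3: Pa²(3L − a)/(6EI) = 2466/EI
  clockwise couple 99 at a = 2.5: M₀a(2L − a)/(2EI) = 928.1/EI
  δ_0 = 3394/EI
Tip deflection under a unit load at Y: L³/(3EI) = 41.67/EI.
The prop prevents deflection at Y: R_Y = δ_0/δ_{YY} = 3394/41.67 = 81.46 kN.

R_Y = 81.46 kN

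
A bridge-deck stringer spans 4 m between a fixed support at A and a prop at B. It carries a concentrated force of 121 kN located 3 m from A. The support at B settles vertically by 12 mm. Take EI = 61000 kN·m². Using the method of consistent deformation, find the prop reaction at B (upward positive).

R_B = 42.26 kN

Remove the prop at B; the released (primary) structure is a cantilever built in at A.
Primary-structure tip deflection at B by superposition:
  point load 121 at a = 3: Pa²(3L − a)/(6EI) = 1634/EI
Flexibility coefficient — unit upward force at B: δ_{BB} = L³/(3EI) = 21.33/EI.
With EI = 61000 kN·m²: δ_0 = 0.026779 m and δ_{BB} = 0.00035 m/kN.
Compatibility — the beam at B must follow the support down by 0.012 m: δ_0 − R_B·δ_{BB} = 0.012, so R_B = (0.026779 − 0.012)/0.00035 = 42.26 kN.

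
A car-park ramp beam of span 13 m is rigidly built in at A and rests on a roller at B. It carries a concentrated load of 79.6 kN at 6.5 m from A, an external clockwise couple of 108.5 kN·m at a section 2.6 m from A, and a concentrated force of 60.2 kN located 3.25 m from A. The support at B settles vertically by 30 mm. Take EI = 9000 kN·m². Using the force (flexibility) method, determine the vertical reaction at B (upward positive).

R_B = 34.19 kN

Choose R_B as the redundant. The primary structure is the cantilever fixed at A.
Free-end deflection of the primary structure under the applied loading (downward +):
  point load 79.6 at a = 6.5: Pa²(3L − a)/(6EI) = 18217/EI
  clockwise couple 108.5 at a = 2.6: M₀a(2L − a)/(2EI) = 3301/EI
  point load 60.2 at a = 3.25: Pa²(3L − a)/(6EI) = 3789/EI
  δ_0 = 25306/EI
Tip deflection under a unit load at B: L³/(3EI) = 732.3/EI.
With EI = 9000 kN·m²: δ_0 = 2.8118 m and δ_{BB} = 0.08137 m/kN.
Compatibility — the beam at B must follow the support down by 0.03 m: δ_0 − R_B·δ_{BB} = 0.03, so R_B = (2.8118 − 0.03)/0.08137 = 34.19 kN.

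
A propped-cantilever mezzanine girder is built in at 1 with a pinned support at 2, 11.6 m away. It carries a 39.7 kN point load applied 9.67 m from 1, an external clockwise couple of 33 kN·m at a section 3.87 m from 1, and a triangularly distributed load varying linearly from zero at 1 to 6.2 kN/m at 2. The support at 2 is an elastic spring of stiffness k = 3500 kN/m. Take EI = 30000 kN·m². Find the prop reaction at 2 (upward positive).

Take the reaction at 2 as the redundant and release it; the primary structure is a cantilever fixed at 1.
Primary-structure tip deflection at 2 by superposition:
  point load 39.7 at a = 9.67: Pa²(3L − a)/(6EI) = 15548/EI
  clockwise couple 33 at a = 3.87: M₀a(2L − a)/(2EI) = 1234/EI
  triangular load, peak 6.2 at the free end: 11w₀L⁴/(120EI) = 10290/EI
  δ_0 = 27073/EI
Flexibility coefficient — unit upward force at 2: δ_{22} = L³/(3EI) = 520.3/EI.
With EI = 30000 kN·m²: δ_0 = 0.90244 m and δ_{22} = 0.017343 m/kN.
Compatibility — the spring shortens by R_2/k under the reaction it provides: δ_0 − R_2·δ_{22} = R_2/k. With 1/k = 0.000286 m/kN, R_2 = δ_0 / (δ_{22} + 1/k) = 0.90244 / (0.017343 + 0.000286) = 51.19 kN.

R_2 = 51.19 kN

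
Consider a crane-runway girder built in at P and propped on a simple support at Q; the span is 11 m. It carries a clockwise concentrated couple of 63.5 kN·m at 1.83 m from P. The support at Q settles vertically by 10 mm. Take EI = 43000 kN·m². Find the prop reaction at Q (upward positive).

R_Q = 1.672 kN

Remove the prop at Q; the released (primary) structure is a cantilever built in at P.
Deflection at Q on the released cantilever, summing each load's contribution:
  clockwise couple 63.5 at a = 1.83: M₀a(2L − a)/(2EI) = 1172/EI
Tip deflection under a unit load at Q: L³/(3EI) = 443.7/EI.
With EI = 43000 kN·m²: δ_0 = 0.027254 m and δ_{QQ} = 0.010318 m/kN.
Compatibility — the beam at Q must follow the support down by 0.01 m: δ_0 − R_Q·δ_{QQ} = 0.01, so R_Q = (0.027254 − 0.01)/0.010318 = 1.672 kN.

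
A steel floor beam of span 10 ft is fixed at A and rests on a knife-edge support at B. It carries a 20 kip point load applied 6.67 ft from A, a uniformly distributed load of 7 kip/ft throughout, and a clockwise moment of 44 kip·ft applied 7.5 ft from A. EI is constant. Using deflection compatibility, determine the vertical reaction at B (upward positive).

R_B = 42.82 kip

Take the reaction at B as the redundant and release it; the primary structure is a cantilever fixed at A.
Primary-structure tip deflection at B by superposition:
  point load 20 at a = 6.67: Pa²(3L − a)/(6EI) = 3460/EI
  UDL 7: wL⁴/(8EI) = 8750/EI
  clockwise couple 44 at a = 7.5: M₀a(2L − a)/(2EI) = 2062/EI
  δ_0 = 14272/EI
Flexibility coefficient — unit upward force at B: δ_{BB} = L³/(3EI) = 333.3/EI.
The prop prevents deflection at B: R_B = δ_0/δ_{BB} = 14272/333.3 = 42.82 kip.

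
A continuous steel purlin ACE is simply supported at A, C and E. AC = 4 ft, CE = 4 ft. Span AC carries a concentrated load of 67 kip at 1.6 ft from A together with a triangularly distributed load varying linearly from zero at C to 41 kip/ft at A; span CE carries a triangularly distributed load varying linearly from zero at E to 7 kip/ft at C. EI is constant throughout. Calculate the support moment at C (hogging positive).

M_C = 45.38 kip·ft

Insert a hinge at C; M_C is the redundant, and each span becomes simply supported.
Discontinuity in slope at C on the released structure — sum the simple-span end rotations:
  span AC: point load 67 at a = 1.6: Pab(L + a)/(6LEI) = 60.03/EI
  span AC: triangular load, peak 41: 7w₀L³/(360EI) = 51.02/EI
  span CE: triangular load, peak 7: w₀L³/(45EI) = 9.956/EI
  relative rotation θ_0 = (111.1 + 9.956)/EI = 121/EI
A unit hogging moment at C produces rotation L₁/(3EI) + L₂/(3EI) = 2.667/EI.
Slope continuity at C: θ_0 = M_C·2.667/EI, so M_C = 121/2.667 = 45.38 kip·ft (hogging).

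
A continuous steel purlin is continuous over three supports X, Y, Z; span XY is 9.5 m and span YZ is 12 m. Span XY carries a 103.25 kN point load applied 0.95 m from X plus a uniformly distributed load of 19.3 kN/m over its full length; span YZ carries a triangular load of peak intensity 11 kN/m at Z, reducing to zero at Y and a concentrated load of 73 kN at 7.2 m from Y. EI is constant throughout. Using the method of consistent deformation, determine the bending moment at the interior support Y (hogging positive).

M_Y = 251.4 kN·m

Take M_Y as the redundant. Released structure: two simple spans XY and YZ with a hinge at Y.
End slopes at the hinge Y, treating each span as simply supported:
  span XY: point load 103.25 at a = 0.95: Pab(L + a)/(6LEI) = 153.8/EI
  span XY: UDL 19.3: wL³/(24EI) = 689.5/EI
  span YZ: triangular load, peak 11: 7w₀L³/(360EI) = 369.6/EI
  span YZ: point load 73 at a = 7.2: Pab(L + b)/(6LEI) = 588.7/EI
  relative rotation θ_0 = (843.2 + 958.3)/EI = 1801/EI
A unit hogging moment at Y produces rotation L₁/(3EI) + L₂/(3EI) = 7.167/EI.
Compatibility: M_Y·(L₁+L₂)/(3EI) = θ_0, giving M_Y = 251.4 kN·m (hogging).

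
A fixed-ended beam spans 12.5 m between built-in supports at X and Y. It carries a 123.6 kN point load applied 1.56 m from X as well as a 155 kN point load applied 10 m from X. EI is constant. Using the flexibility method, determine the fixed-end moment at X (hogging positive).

M_X = 209.7 kN·m

Release both end moments; the primary structure is a simply-supported span XY with redundants M_X and M_Y.
End rotations of the released simple span under the applied load (×1/EI):
  at X: point load 123.6 at a = 1.56: Pab(L + b)/(6LEI) = 659.3/EI
  at Y: point load 123.6 at a = 1.56: Pab(L + a)/(6LEI) = 395.4/EI
  at X: point load 155 at a = 10: Pab(L + b)/(6LEI) = 775/EI
  at Y: point load 155 at a = 10: Pab(L + a)/(6LEI) = 1162/EI
  θ_X0 = 1434/EI,  θ_Y0 = 1558/EI
Flexibility coefficients: a unit moment at one end gives L/(3EI) there and L/(6EI) at the far end, so f₁₁ = f₂₂ = 4.167/EI and f₁₂ = f₂₁ = 2.083/EI.
Compatibility — zero rotation at each built-in end:
  4.167 M_X + 2.083 M_Y = 1434
  2.083 M_X + 4.167 M_Y = 1558
Solving the pair gives M_X = 209.7 kN·m and M_Y = 269.1 kN·m (hogging).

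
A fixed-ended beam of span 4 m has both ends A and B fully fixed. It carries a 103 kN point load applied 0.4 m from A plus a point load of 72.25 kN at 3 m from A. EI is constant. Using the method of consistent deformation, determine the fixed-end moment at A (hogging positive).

Take the two fixed-end moments M_A, M_B as redundants; the released structure is the simple span AB.
On the primary (simply-supported) span, the end slopes from the loading are:
  at A: point load 103 at a = 0.4: Pab(L + b)/(6LEI) = 46.97/EI
  at B: point load 103 at a = 0.4: Pab(L + a)/(6LEI) = 27.19/EI
  at A: point load 72.25 at a = 3: Pab(L + b)/(6LEI) = 45.16/EI
  at B: point load 72.25 at a = 3: Pab(L + a)/(6LEI) = 63.22/EI
  θ_A0 = 92.12/EI,  θ_B0 = 90.41/EI
Flexibility coefficients: a unit moment at one end gives L/(3EI) there and L/(6EI) at the far end, so f₁₁ = f₂₂ = 1.333/EI and f₁₂ = f₂₁ = 0.6667/EI.
Compatibility — zero rotation at each built-in end:
  1.333 M_A + 0.6667 M_B = 92.12
  0.6667 M_A + 1.333 M_B = 90.41
Solving the pair gives M_A = 46.92 kN·m and M_B = 44.35 kN·m (hogging).

M_A = 46.92 kN·m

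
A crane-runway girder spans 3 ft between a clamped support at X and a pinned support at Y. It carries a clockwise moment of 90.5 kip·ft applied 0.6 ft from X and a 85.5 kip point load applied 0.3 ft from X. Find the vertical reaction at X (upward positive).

R_X = 67.97 kip

Remove the prop at Y; the released (primary) structure is a cantilever built in at X.
Deflection at Y on the released cantilever, summing each load's contribution:
  clockwise couple 90.5 at a = 0.6: M₀a(2L − a)/(2EI) = 146.6/EI
  point load 85.5 at a = 0.3: Pa²(3L − a)/(6EI) = 11.16/EI
  δ_0 = 157.8/EI
Flexibility coefficient — unit upward force at Y: δ_{YY} = L³/(3EI) = 9/EI.
Compatibility at Y: δ_0 − R_Y·δ_{YY} = 0, so R_Y = 157.8/9 = 17.53 kip.
Vertical equilibrium: R_X = ΣP − R_Y = 85.5 − 17.53 = 67.97 kip.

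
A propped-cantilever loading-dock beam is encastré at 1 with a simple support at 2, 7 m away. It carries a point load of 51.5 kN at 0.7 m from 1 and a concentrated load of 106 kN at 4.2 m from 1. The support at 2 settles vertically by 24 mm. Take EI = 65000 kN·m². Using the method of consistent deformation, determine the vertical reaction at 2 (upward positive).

Release the roller at 2. Primary structure: cantilever fixed at 1.
Deflection at 2 on the released cantilever, summing each load's contribution:
  point load 51.5 at a = 0.7: Pa²(3L − a)/(6EI) = 85.38/EI
  point load 106 at a = 4.2: Pa²(3L − a)/(6EI) = 5236/EI
  δ_0 = 5321/EI
Flexibility coefficient — unit upward force at 2: δ_{22} = L³/(3EI) = 114.3/EI.
With EI = 65000 kN·m²: δ_0 = 0.08186 m and δ_{22} = 0.001759 m/kN.
Compatibility — the beam at 2 must follow the support down by 0.024 m: δ_0 − R_2·δ_{22} = 0.024, so R_2 = (0.08186 − 0.024)/0.001759 = 32.89 kN.

R_2 = 32.89 kN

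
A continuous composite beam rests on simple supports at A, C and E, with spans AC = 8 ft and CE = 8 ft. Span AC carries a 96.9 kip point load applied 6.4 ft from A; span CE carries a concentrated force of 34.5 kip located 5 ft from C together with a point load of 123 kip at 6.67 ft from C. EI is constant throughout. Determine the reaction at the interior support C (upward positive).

Insert a hinge at C; M_C is the redundant, and each span becomes simply supported.
Rotations at C on the released spans (each span's end-slope, ×1/EI):
  span AC: point load 96.9 at a = 6.4: Pab(L + a)/(6LEI) = 297.7/EI
  span CE: point load 34.5 at a = 5: Pab(L + b)/(6LEI) = 118.6/EI
  span CE: point load 123 at a = 6.67: Pab(L + b)/(6LEI) = 212.1/EI
  relative rotation θ_0 = (297.7 + 330.7)/EI = 628.4/EI
A unit hogging moment at C produces rotation L₁/(3EI) + L₂/(3EI) = 5.333/EI.
Slope continuity at C: θ_0 = M_C·5.333/EI, so M_C = 628.4/5.333 = 117.8 kip·ft (hogging).
Span AC, ΣM about A with M_C applied at C: R_C^{AC}·8 = 620.2 + 117.8, so R_C^{AC} = 92.25 kip and R_A = 96.9 − 92.25 = 4.653 kip.
Span CE, ΣM about E: R_C^{CE}·8 = 267.1 + 117.8, so R_C^{CE} = 48.11 kip and R_E = 157.5 − 48.11 = 109.4 kip.
R_C = 92.25 + 48.11 = 140.4 kip.

R_C = 140.4 kip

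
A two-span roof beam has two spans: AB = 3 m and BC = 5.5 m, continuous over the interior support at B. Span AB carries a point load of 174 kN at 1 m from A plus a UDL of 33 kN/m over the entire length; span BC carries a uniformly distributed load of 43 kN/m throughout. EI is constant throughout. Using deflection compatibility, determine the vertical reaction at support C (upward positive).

R_C = 91.78 kN

Release continuity at B by inserting a hinge; the redundant is the internal moment M_B. The primary structure is two simply-supported spans AB and BC.
Discontinuity in slope at B on the released structure — sum the simple-span end rotations:
  span AB: point load 174 at a = 1: Pab(L + a)/(6LEI) = 77.33/EI
  span AB: UDL 33: wL³/(24EI) = 37.12/EI
  span BC: UDL 43: wL³/(24EI) = 298.1/EI
  relative rotation θ_0 = (114.5 + 298.1)/EI = 412.5/EI
A unit hogging moment at B produces rotation L₁/(3EI) + L₂/(3EI) = 2.833/EI.
Compatibility: M_B·(L₁+L₂)/(3EI) = θ_0, giving M_B = 145.6 kN·m (hogging).
Span BC, ΣM about C: R_B^{BC}·5.5 = 650.4 + 145.6, so R_B^{BC} = 144.7 kN and R_C = 236.5 − 144.7 = 91.78 kN.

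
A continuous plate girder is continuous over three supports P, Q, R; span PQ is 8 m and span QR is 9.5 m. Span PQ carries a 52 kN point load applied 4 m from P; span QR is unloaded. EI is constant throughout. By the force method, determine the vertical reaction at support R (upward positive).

Insert a hinge at Q; M_Q is the redundant, and each span becomes simply supported.
Discontinuity in slope at Q on the released structure — sum the simple-span end rotations:
  span PQ: point load 52 at a = 4: Pab(L + a)/(6LEI) = 208/EI
  relative rotation θ_0 = (208 + 0)/EI = 208/EI
A unit hogging moment at Q produces rotation L₁/(3EI) + L₂/(3EI) = 5.833/EI.
Slope continuity at Q: θ_0 = M_Q·5.833/EI, so M_Q = 208/5.833 = 35.66 kN·m (hogging).
Span QR, ΣM about R: R_Q^{QR}·9.5 = 0 + 35.66, so R_Q^{QR} = 3.753 kN and R_R = 0 − 3.753 = -3.753 kN.

R_R = -3.753 kN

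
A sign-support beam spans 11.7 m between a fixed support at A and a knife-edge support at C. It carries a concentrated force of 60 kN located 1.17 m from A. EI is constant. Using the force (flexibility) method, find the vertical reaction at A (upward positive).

R_A = 59.13 kN

Choose R_C as the redundant. The primary structure is the cantilever fixed at A.
Free-end deflection of the primary structure under the applied loading (downward +):
  point load 60 at a = 1.17: Pa²(3L − a)/(6EI) = 464.5/EI
Tip deflection under a unit load at C: L³/(3EI) = 533.9/EI.
The prop prevents deflection at C: R_C = δ_0/δ_{CC} = 464.5/533.9 = 0.87 kN.
Vertical equilibrium: R_A = ΣP − R_C = 60 − 0.87 = 59.13 kN.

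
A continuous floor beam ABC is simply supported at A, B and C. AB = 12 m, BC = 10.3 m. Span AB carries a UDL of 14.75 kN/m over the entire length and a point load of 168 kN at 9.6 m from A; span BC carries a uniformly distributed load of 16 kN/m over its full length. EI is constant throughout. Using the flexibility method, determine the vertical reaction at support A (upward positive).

Insert a hinge at B; M_B is the redundant, and each span becomes simply supported.
End slopes at the hinge B, treating each span as simply supported:
  span AB: UDL 14.75: wL³/(24EI) = 1062/EI
  span AB: point load 168 at a = 9.6: Pab(L + a)/(6LEI) = 1161/EI
  span BC: UDL 16: wL³/(24EI) = 728.5/EI
  relative rotation θ_0 = (2223 + 728.5)/EI = 2952/EI
A unit hogging moment at B produces rotation L₁/(3EI) + L₂/(3EI) = 7.433/EI.
Slope continuity at B: θ_0 = M_B·7.433/EI, so M_B = 2952/7.433 = 397.1 kN·m (hogging).
Span AB, ΣM about A with M_B applied at B: R_B^{AB}·12 = 2675 + 397.1, so R_B^{AB} = 256 kN and R_A = 345 − 256 = 89.01 kN.

R_A = 89.01 kN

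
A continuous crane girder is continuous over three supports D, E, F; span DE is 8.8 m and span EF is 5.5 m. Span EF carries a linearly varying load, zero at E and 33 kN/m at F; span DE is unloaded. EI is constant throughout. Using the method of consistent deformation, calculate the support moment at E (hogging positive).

M_E = 22.4 kN·m

Insert a hinge at E; M_E is the redundant, and each span becomes simply supported.
Discontinuity in slope at E on the released structure — sum the simple-span end rotations:
  span EF: triangular load, peak 33: 7w₀L³/(360EI) = 106.8/EI
  relative rotation θ_0 = (0 + 106.8)/EI = 106.8/EI
A unit hogging moment at E produces rotation L₁/(3EI) + L₂/(3EI) = 4.767/EI.
Slope continuity at E: θ_0 = M_E·4.767/EI, so M_E = 106.8/4.767 = 22.4 kN·m (hogging).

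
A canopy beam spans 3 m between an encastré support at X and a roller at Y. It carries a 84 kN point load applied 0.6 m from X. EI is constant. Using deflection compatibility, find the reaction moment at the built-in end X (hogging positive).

Choose R_Y as the redundant. The primary structure is the cantilever fixed at X.
Free-end deflection of the primary structure under the applied loading (downward +):
  point load 84 at a = 0.6: Pa²(3L − a)/(6EI) = 42.34/EI
Flexibility coefficient — unit upward force at Y: δ_{YY} = L³/(3EI) = 9/EI.
Compatibility at Y: δ_0 − R_Y·δ_{YY} = 0, so R_Y = 42.34/9 = 4.704 kN.
Moment equilibrium about X: M_X = Σ(load moments about X) − R_Y·L = 50.4 − 4.704×3 = 36.29 kN·m.

M_X = 36.29 kN·m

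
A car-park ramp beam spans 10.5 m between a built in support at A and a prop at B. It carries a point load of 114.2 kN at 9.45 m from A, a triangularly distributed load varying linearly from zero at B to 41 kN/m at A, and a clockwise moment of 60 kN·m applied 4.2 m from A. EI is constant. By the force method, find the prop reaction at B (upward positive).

Take the reaction at B as the redundant and release it; the primary structure is a cantilever fixed at A.
Free-end deflection of the primary structure under the applied loading (downward +):
  point load 114.2 at a = 9.45: Pa²(3L − a)/(6EI) = 37479/EI
  triangular load, peak 41 at the fixed end: w₀L⁴/(30EI) = 16612/EI
  clockwise couple 60 at a = 4.2: M₀a(2L − a)/(2EI) = 2117/EI
  δ_0 = 56208/EI
Tip deflection under a unit load at B: L³/(3EI) = 385.9/EI.
The prop prevents deflection at B: R_B = δ_0/δ_{BB} = 56208/385.9 = 145.7 kN.

R_B = 145.7 kN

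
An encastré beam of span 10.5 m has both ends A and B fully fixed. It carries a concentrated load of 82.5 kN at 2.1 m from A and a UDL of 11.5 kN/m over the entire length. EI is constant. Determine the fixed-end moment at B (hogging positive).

M_B = 133.4 kN·m

Take the two fixed-end moments M_A, M_B as redundants; the released structure is the simple span AB.
On the primary (simply-supported) span, the end slopes from the loading are:
  at A: point load 82.5 at a = 2.1: Pab(L + b)/(6LEI) = 436.6/EI
  at B: point load 82.5 at a = 2.1: Pab(L + a)/(6LEI) = 291.1/EI
  at A: UDL 11.5: wL³/(24EI) = 554.7/EI
  at B: UDL 11.5: wL³/(24EI) = 554.7/EI
  θ_A0 = 991.3/EI,  θ_B0 = 845.8/EI
Flexibility coefficients: a unit moment at one end gives L/(3EI) there and L/(6EI) at the far end, so f₁₁ = f₂₂ = 3.5/EI and f₁₂ = f₂₁ = 1.75/EI.
Compatibility — zero rotation at each built-in end:
  3.5 M_A + 1.75 M_B = 991.3
  1.75 M_A + 3.5 M_B = 845.8
Solving the pair gives M_A = 216.5 kN·m and M_B = 133.4 kN·m (hogging).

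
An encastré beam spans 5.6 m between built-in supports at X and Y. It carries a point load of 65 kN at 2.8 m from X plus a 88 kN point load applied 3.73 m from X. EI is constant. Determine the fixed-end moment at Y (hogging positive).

M_Y = 118.5 kN·m

Release both end moments; the primary structure is a simply-supported span XY with redundants M_X and M_Y.
Simple-span end rotations at X and Y under the given loads:
  at X: point load 65 at a = 2.8: Pab(L + b)/(6LEI) = 127.4/EI
  at Y: point load 65 at a = 2.8: Pab(L + a)/(6LEI) = 127.4/EI
  at X: point load 88 at a = 3.73: Pab(L + b)/(6LEI) = 136.5/EI
  at Y: point load 88 at a = 3.73: Pab(L + a)/(6LEI) = 170.4/EI
  θ_X0 = 263.9/EI,  θ_Y0 = 297.8/EI
Flexibility coefficients: a unit moment at one end gives L/(3EI) there and L/(6EI) at the far end, so f₁₁ = f₂₂ = 1.867/EI and f₁₂ = f₂₁ = 0.9333/EI.
Compatibility — zero rotation at each built-in end:
  1.867 M_X + 0.9333 M_Y = 263.9
  0.9333 M_X + 1.867 M_Y = 297.8
Solving the pair gives M_X = 82.1 kN·m and M_Y = 118.5 kN·m (hogging).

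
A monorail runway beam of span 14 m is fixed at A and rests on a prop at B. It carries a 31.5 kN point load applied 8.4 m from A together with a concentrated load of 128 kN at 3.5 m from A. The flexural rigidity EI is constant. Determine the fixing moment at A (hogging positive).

Remove the prop at B; the released (primary) structure is a cantilever built in at A.
Primary-structure tip deflection at B by superposition:
  point load 31.5 at a = 8.4: Pa²(3L − a)/(6EI) = 12447/EI
  point load 128 at a = 3.5: Pa²(3L − a)/(6EI) = 10061/EI
  δ_0 = 22508/EI
Tip deflection under a unit load at B: L³/(3EI) = 914.7/EI.
The prop prevents deflection at B: R_B = δ_0/δ_{BB} = 22508/914.7 = 24.61 kN.
Moment equilibrium about A: M_A = Σ(load moments about A) − R_B·L = 712.6 − 24.61×14 = 368.1 kN·m.

M_A = 368.1 kN·m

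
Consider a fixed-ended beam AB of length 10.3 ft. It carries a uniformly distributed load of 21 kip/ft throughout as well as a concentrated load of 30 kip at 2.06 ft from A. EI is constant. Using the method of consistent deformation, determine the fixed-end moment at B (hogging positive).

M_B = 195.5 kip·ft

Take the two fixed-end moments M_A, M_B as redundants; the released structure is the simple span AB.
On the primary (simply-supported) span, the end slopes from the loading are:
  at A: UDL 21: wL³/(24EI) = 956.1/EI
  at B: UDL 21: wL³/(24EI) = 956.1/EI
  at A: point load 30 at a = 2.06: Pab(L + b)/(6LEI) = 152.8/EI
  at B: point load 30 at a = 2.06: Pab(L + a)/(6LEI) = 101.8/EI
  θ_A0 = 1109/EI,  θ_B0 = 1058/EI
Flexibility coefficients: a unit moment at one end gives L/(3EI) there and L/(6EI) at the far end, so f₁₁ = f₂₂ = 3.433/EI and f₁₂ = f₂₁ = 1.717/EI.
Compatibility — zero rotation at each built-in end:
  3.433 M_A + 1.717 M_B = 1109
  1.717 M_A + 3.433 M_B = 1058
Solving the pair gives M_A = 225.2 kip·ft and M_B = 195.5 kip·ft (hogging).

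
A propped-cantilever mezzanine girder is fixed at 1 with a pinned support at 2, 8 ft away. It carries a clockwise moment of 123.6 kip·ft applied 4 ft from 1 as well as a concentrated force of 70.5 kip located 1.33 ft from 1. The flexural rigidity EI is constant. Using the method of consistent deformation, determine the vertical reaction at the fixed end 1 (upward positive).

R_1 = 50.36 kip

Remove the prop at 2; the released (primary) structure is a cantilever built in at 1.
Downward deflection at the released point 2 due to the loads:
  clockwise couple 123.6 at a = 4: M₀a(2L − a)/(2EI) = 2966/EI
  point load 70.5 at a = 1.33: Pa²(3L − a)/(6EI) = 471.2/EI
  δ_0 = 3438/EI
Tip deflection under a unit load at 2: L³/(3EI) = 170.7/EI.
The prop prevents deflection at 2: R_2 = δ_0/δ_{22} = 3438/170.7 = 20.14 kip.
Vertical equilibrium: R_1 = ΣP − R_2 = 70.5 − 20.14 = 50.36 kip.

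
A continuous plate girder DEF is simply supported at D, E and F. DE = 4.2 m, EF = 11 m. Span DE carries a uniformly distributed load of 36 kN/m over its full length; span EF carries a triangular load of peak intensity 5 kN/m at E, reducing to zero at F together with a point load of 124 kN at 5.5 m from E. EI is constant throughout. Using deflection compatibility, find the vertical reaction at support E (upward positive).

Insert a hinge at E; M_E is the redundant, and each span becomes simply supported.
Rotations at E on the released spans (each span's end-slope, ×1/EI):
  span DE: UDL 36: wL³/(24EI) = 111.1/EI
  span EF: triangular load, peak 5: w₀L³/(45EI) = 147.9/EI
  span EF: point load 124 at a = 5.5: Pab(L + b)/(6LEI) = 937.8/EI
  relative rotation θ_0 = (111.1 + 1086)/EI = 1197/EI
A unit hogging moment at E produces rotation L₁/(3EI) + L₂/(3EI) = 5.067/EI.
Compatibility: M_E·(L₁+L₂)/(3EI) = θ_0, giving M_E = 236.2 kN·m (hogging).
Span DE, ΣM about D with M_E applied at E: R_E^{DE}·4.2 = 317.5 + 236.2, so R_E^{DE} = 131.8 kN and R_D = 151.2 − 131.8 = 19.36 kN.
Span EF, ΣM about F: R_E^{EF}·11 = 883.7 + 236.2, so R_E^{EF} = 101.8 kN and R_F = 151.5 − 101.8 = 49.69 kN.
R_E = 131.8 + 101.8 = 233.6 kN.

R_E = 233.6 kN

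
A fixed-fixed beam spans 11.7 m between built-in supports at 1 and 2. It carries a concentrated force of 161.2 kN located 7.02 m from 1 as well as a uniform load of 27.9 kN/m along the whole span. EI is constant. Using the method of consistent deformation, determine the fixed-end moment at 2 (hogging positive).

M_2 = 589.9 kN·m

Take the two fixed-end moments M_1, M_2 as redundants; the released structure is the simple span 12.
Simple-span end rotations at 1 and 2 under the given loads:
  at 1: point load 161.2 at a = 7.02: Pab(L + b)/(6LEI) = 1236/EI
  at 2: point load 161.2 at a = 7.02: Pab(L + a)/(6LEI) = 1412/EI
  at 1: UDL 27.9: wL³/(24EI) = 1862/EI
  at 2: UDL 27.9: wL³/(24EI) = 1862/EI
  θ_10 = 3098/EI,  θ_20 = 3274/EI
Flexibility coefficients: a unit moment at one end gives L/(3EI) there and L/(6EI) at the far end, so f₁₁ = f₂₂ = 3.9/EI and f₁₂ = f₂₁ = 1.95/EI.
Compatibility — zero rotation at each built-in end:
  3.9 M_1 + 1.95 M_2 = 3098
  1.95 M_1 + 3.9 M_2 = 3274
Solving the pair gives M_1 = 499.3 kN·m and M_2 = 589.9 kN·m (hogging).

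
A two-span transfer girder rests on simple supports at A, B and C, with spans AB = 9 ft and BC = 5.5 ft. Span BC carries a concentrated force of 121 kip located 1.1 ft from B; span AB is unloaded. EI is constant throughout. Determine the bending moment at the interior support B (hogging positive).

Take M_B as the redundant. Released structure: two simple spans AB and BC with a hinge at B.
Rotations at B on the released spans (each span's end-slope, ×1/EI):
  span BC: point load 121 at a = 1.1: Pab(L + b)/(6LEI) = 175.7/EI
  relative rotation θ_0 = (0 + 175.7)/EI = 175.7/EI
A unit hogging moment at B produces rotation L₁/(3EI) + L₂/(3EI) = 4.833/EI.
Slope continuity at B: θ_0 = M_B·4.833/EI, so M_B = 175.7/4.833 = 36.35 kip·ft (hogging).

M_B = 36.35 kip·ft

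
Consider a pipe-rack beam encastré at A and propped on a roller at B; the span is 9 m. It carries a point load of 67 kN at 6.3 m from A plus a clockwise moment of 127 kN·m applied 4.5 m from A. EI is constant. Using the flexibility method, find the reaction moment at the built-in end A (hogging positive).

M_A = 66.43 kN·m

Release the roller at B. Primary structure: cantilever fixed at A.
Downward deflection at the released point B due to the loads:
  point load 67 at a = 6.3: Pa²(3L − a)/(6EI) = 9174/EI
  clockwise couple 127 at a = 4.5: M₀a(2L − a)/(2EI) = 3858/EI
  δ_0 = 13032/EI
Tip deflection under a unit load at B: L³/(3EI) = 243/EI.
Compatibility at B: δ_0 − R_B·δ_{BB} = 0, so R_B = 13032/243 = 53.63 kN.
Moment equilibrium about A: M_A = Σ(load moments about A) − R_B·L = 549.1 − 53.63×9 = 66.43 kN·m.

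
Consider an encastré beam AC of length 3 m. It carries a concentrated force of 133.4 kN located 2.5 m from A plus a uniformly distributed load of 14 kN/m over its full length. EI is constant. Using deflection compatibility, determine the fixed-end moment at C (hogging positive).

M_C = 56.82 kN·m

Release both end moments; the primary structure is a simply-supported span AC with redundants M_A and M_C.
End rotations of the released simple span under the applied load (×1/EI):
  at A: point load 133.4 at a = 2.5: Pab(L + b)/(6LEI) = 32.42/EI
  at C: point load 133.4 at a = 2.5: Pab(L + a)/(6LEI) = 50.95/EI
  at A: UDL 14: wL³/(24EI) = 15.75/EI
  at C: UDL 14: wL³/(24EI) = 15.75/EI
  θ_A0 = 48.17/EI,  θ_C0 = 66.7/EI
Flexibility coefficients: a unit moment at one end gives L/(3EI) there and L/(6EI) at the far end, so f₁₁ = f₂₂ = 1/EI and f₁₂ = f₂₁ = 0.5/EI.
Compatibility — zero rotation at each built-in end:
  1 M_A + 0.5 M_C = 48.17
  0.5 M_A + 1 M_C = 66.7
Solving the pair gives M_A = 19.76 kN·m and M_C = 56.82 kN·m (hogging).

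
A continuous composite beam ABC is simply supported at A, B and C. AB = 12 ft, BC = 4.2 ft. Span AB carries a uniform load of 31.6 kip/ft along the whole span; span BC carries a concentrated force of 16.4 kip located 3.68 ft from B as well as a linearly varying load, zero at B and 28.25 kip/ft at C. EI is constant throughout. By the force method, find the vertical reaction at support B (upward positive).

R_B = 349.6 kip

Insert a hinge at B; M_B is the redundant, and each span becomes simply supported.
Discontinuity in slope at B on the released structure — sum the simple-span end rotations:
  span AB: UDL 31.6: wL³/(24EI) = 2275/EI
  span BC: point load 16.4 at a = 3.68: Pab(L + b)/(6LEI) = 5.878/EI
  span BC: triangular load, peak 28.25: 7w₀L³/(360EI) = 40.7/EI
  relative rotation θ_0 = (2275 + 46.58)/EI = 2322/EI
A unit hogging moment at B produces rotation L₁/(3EI) + L₂/(3EI) = 5.4/EI.
Slope continuity at B: θ_0 = M_B·5.4/EI, so M_B = 2322/5.4 = 430 kip·ft (hogging).
Span AB, ΣM about A with M_B applied at B: R_B^{AB}·12 = 2275 + 430, so R_B^{AB} = 225.4 kip and R_A = 379.2 − 225.4 = 153.8 kip.
Span BC, ΣM about C: R_B^{BC}·4.2 = 91.58 + 430, so R_B^{BC} = 124.2 kip and R_C = 75.72 − 124.2 = -48.45 kip.
R_B = 225.4 + 124.2 = 349.6 kip.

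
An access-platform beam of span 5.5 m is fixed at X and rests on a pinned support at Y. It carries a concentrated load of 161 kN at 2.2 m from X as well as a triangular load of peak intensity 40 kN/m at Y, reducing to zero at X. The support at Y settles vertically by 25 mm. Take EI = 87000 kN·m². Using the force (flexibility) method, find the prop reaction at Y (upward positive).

Remove the prop at Y; the released (primary) structure is a cantilever built in at X.
Deflection at Y on the released cantilever, summing each load's contribution:
  point load 161 at a = 2.2: Pa²(3L − a)/(6EI) = 1857/EI
  triangular load, peak 40 at the free end: 11w₀L⁴/(120EI) = 3355/EI
  δ_0 = 5212/EI
Tip deflection under a unit load at Y: L³/(3EI) = 55.46/EI.
With EI = 87000 kN·m²: δ_0 = 0.059913 m and δ_{YY} = 0.000637 m/kN.
Compatibility — the beam at Y must follow the support down by 0.025 m: δ_0 − R_Y·δ_{YY} = 0.025, so R_Y = (0.059913 − 0.025)/0.000637 = 54.77 kN.

R_Y = 54.77 kN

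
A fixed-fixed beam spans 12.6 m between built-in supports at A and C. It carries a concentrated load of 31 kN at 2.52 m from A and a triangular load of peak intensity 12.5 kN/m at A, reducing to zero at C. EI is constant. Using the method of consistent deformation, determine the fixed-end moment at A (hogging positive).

M_A = 149.2 kN·m

Take the two fixed-end moments M_A, M_C as redundants; the released structure is the simple span AC.
On the primary (simply-supported) span, the end slopes from the loading are:
  at A: point load 31 at a = 2.52: Pab(L + b)/(6LEI) = 236.2/EI
  at C: point load 31 at a = 2.52: Pab(L + a)/(6LEI) = 157.5/EI
  at A: triangular load, peak 12.5: w₀L³/(45EI) = 555.7/EI
  at C: triangular load, peak 12.5: 7w₀L³/(360EI) = 486.2/EI
  θ_A0 = 791.9/EI,  θ_C0 = 643.7/EI
Flexibility coefficients: a unit moment at one end gives L/(3EI) there and L/(6EI) at the far end, so f₁₁ = f₂₂ = 4.2/EI and f₁₂ = f₂₁ = 2.1/EI.
Compatibility — zero rotation at each built-in end:
  4.2 M_A + 2.1 M_C = 791.9
  2.1 M_A + 4.2 M_C = 643.7
Solving the pair gives M_A = 149.2 kN·m and M_C = 78.65 kN·m (hogging).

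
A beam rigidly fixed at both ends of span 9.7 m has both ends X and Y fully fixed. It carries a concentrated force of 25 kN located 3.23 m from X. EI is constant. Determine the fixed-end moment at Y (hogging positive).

Release both end moments; the primary structure is a simply-supported span XY with redundants M_X and M_Y.
Simple-span end rotations at X and Y under the given loads:
  at X: point load 25 at a = 3.23: Pab(L + b)/(6LEI) = 145.2/EI
  at Y: point load 25 at a = 3.23: Pab(L + a)/(6LEI) = 116.1/EI
  θ_X0 = 145.2/EI,  θ_Y0 = 116.1/EI
Flexibility coefficients: a unit moment at one end gives L/(3EI) there and L/(6EI) at the far end, so f₁₁ = f₂₂ = 3.233/EI and f₁₂ = f₂₁ = 1.617/EI.
Compatibility — zero rotation at each built-in end:
  3.233 M_X + 1.617 M_Y = 145.2
  1.617 M_X + 3.233 M_Y = 116.1
Solving the pair gives M_X = 35.93 kN·m and M_Y = 17.94 kN·m (hogging).

M_Y = 17.94 kN·m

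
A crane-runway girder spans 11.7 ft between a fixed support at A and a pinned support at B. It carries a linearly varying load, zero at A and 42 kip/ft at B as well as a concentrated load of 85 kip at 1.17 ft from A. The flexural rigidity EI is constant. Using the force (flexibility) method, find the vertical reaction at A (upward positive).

Remove the prop at B; the released (primary) structure is a cantilever built in at A.
Primary-structure tip deflection at B by superposition:
  triangular load, peak 42 at the free end: 11w₀L⁴/(120EI) = 72145/EI
  point load 85 at a = 1.17: Pa²(3L − a)/(6EI) = 658/EI
  δ_0 = 72803/EI
Tip deflection under a unit load at B: L³/(3EI) = 533.9/EI.
Compatibility at B: δ_0 − R_B·δ_{BB} = 0, so R_B = 72803/533.9 = 136.4 kip.
Vertical equilibrium: R_A = ΣP − R_B = 330.7 − 136.4 = 194.3 kip.

R_A = 194.3 kip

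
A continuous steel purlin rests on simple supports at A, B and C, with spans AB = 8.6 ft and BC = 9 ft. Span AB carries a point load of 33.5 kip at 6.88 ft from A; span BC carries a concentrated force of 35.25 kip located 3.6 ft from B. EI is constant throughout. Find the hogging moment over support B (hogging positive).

M_B = 51.42 kip·ft

Insert a hinge at B; M_B is the redundant, and each span becomes simply supported.
Discontinuity in slope at B on the released structure — sum the simple-span end rotations:
  span AB: point load 33.5 at a = 6.88: Pab(L + a)/(6LEI) = 118.9/EI
  span BC: point load 35.25 at a = 3.6: Pab(L + b)/(6LEI) = 182.7/EI
  relative rotation θ_0 = (118.9 + 182.7)/EI = 301.7/EI
A unit hogging moment at B produces rotation L₁/(3EI) + L₂/(3EI) = 5.867/EI.
Compatibility: M_B·(L₁+L₂)/(3EI) = θ_0, giving M_B = 51.42 kip·ft (hogging).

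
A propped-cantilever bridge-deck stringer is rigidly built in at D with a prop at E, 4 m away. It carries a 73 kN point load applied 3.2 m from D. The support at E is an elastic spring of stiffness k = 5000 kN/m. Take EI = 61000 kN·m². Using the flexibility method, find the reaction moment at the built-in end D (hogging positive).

Choose R_E as the redundant. The primary structure is the cantilever fixed at D.
Downward deflection at the released point E due to the loads:
  point load 73 at a = 3.2: Pa²(3L − a)/(6EI) = 1096/EI
Flexibility coefficient — unit upward force at E: δ_{EE} = L³/(3EI) = 21.33/EI.
With EI = 61000 kN·m²: δ_0 = 0.017973 m and δ_{EE} = 0.00035 m/kN.
Compatibility — the spring shortens by R_E/k under the reaction it provides: δ_0 − R_E·δ_{EE} = R_E/k. With 1/k = 0.0002 m/kN, R_E = δ_0 / (δ_{EE} + 1/k) = 0.017973 / (0.00035 + 0.0002) = 32.69 kN.
Moment equilibrium about D: M_D = Σ(load moments about D) − R_E·L = 233.6 − 32.69×4 = 102.8 kN·m.

M_D = 102.8 kN·m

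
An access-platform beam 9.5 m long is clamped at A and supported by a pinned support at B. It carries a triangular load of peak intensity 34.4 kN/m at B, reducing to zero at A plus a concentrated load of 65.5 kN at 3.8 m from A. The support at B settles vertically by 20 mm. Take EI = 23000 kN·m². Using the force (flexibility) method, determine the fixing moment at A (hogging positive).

Choose R_B as the redundant. The primary structure is the cantilever fixed at A.
Primary-structure tip deflection at B by superposition:
  triangular load, peak 34.4 at the free end: 11w₀L⁴/(120EI) = 25684/EI
  point load 65.5 at a = 3.8: Pa²(3L − a)/(6EI) = 3894/EI
  δ_0 = 29578/EI
Tip deflection under a unit load at B: L³/(3EI) = 285.8/EI.
With EI = 23000 kN·m²: δ_0 = 1.286 m and δ_{BB} = 0.012426 m/kN.
Compatibility — the beam at B must follow the support down by 0.02 m: δ_0 − R_B·δ_{BB} = 0.02, so R_B = (1.286 − 0.02)/0.012426 = 101.9 kN.
Moment equilibrium about A: M_A = Σ(load moments about A) − R_B·L = 1284 − 101.9×9.5 = 315.9 kN·m.

M_A = 315.9 kN·m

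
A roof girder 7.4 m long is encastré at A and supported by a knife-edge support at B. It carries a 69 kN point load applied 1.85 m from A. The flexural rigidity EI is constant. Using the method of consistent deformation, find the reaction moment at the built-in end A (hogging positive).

M_A = 83.77 kN·m

Choose R_B as the redundant. The primary structure is the cantilever fixed at A.
Free-end deflection of the primary structure under the applied loading (downward +):
  point load 69 at a = 1.85: Pa²(3L − a)/(6EI) = 801/EI
Tip deflection under a unit load at B: L³/(3EI) = 135.1/EI.
The prop prevents deflection at B: R_B = δ_0/δ_{BB} = 801/135.1 = 5.93 kN.
Moment equilibrium about A: M_A = Σ(load moments about A) − R_B·L = 127.7 − 5.93×7.4 = 83.77 kN·m.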